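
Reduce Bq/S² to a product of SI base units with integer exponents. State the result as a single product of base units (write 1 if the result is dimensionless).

S = kg⁻¹·m⁻²·s³·A².
So S⁻² = kg²·m⁴·s⁻⁶·A⁻⁴.
Bq = s⁻¹.
Combining: S⁻²·Bq = (kg²·m⁴·s⁻⁶·A⁻⁴) · s⁻¹ = kg²·m⁴·s⁻⁷·A⁻⁴.

kg²·m⁴·s⁻⁷·A⁻⁴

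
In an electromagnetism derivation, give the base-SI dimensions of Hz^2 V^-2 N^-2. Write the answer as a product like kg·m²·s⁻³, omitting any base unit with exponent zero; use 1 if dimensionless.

kg⁻⁴·m⁻⁶·s⁸·A²

Hz = 1/s = s⁻¹ (frequency is cycles per second).
So Hz² = s⁻².
V = W/A (potential = power per current),
    = kg·m²·s⁻³·A⁻¹.
So V⁻² = kg⁻²·m⁻⁴·s⁶·A².
N = kg·m/s² = kg·m·s⁻² (force = mass × acceleration).
So N⁻² = kg⁻²·m⁻²·s⁴.
Combining: Hz²·V⁻²·N⁻² = s⁻² · (kg⁻²·m⁻⁴·s⁶·A²) · (kg⁻²·m⁻²·s⁴) = kg⁻⁴·m⁻⁶·s⁸·A².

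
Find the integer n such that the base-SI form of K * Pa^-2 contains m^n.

Pa = kg·m⁻¹·s⁻².
So Pa⁻² = kg⁻²·m²·s⁴.
Combining: K·Pa⁻² = K · (kg⁻²·m²·s⁴) = kg⁻²·m²·s⁴·K.
The exponent of m is 2.

2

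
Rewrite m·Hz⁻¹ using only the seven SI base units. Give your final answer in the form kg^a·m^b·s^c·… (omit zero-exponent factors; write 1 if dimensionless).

m·s

Hz = 1/s = s⁻¹ (frequency is cycles per second).
So Hz⁻¹ = s.
Combining: m·Hz⁻¹ = m · s = m·s.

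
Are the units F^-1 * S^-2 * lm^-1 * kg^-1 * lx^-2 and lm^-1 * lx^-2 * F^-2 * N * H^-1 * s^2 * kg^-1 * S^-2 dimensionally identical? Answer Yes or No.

Left side:
  F = C/V (capacitance = charge per voltage),
      = A·s/(kg·m²·s⁻³·A⁻¹) (substituting C and V),
      = kg⁻¹·m⁻²·s⁴·A².
  So F⁻¹ = kg·m²·s⁻⁴·A⁻².
  S = 1/Ω (conductance is reciprocal resistance),
      = kg⁻¹·m⁻²·s³·A².
  So S⁻² = kg²·m⁴·s⁻⁶·A⁻⁴.
  lm = cd·sr = cd (luminous flux; sr is dimensionless).
  So lm⁻¹ = cd⁻¹.
  lx = lm/m² (illuminance = luminous flux per area),
      = m⁻²·cd.
  So lx⁻² = m⁴·cd⁻².
  Combining: F⁻¹·S⁻²·lm⁻¹·kg⁻¹·lx⁻² = (kg·m²·s⁻⁴·A⁻²) · (kg²·m⁴·s⁻⁶·A⁻⁴) · cd⁻¹ · kg⁻¹ · (m⁴·cd⁻²) = kg²·m¹⁰·s⁻¹⁰·A⁻⁶·cd⁻³.
Right side:
  lm = cd.
  So lm⁻¹ = cd⁻¹.
  lx = m⁻²·cd.
  So lx⁻² = m⁴·cd⁻².
  F = kg⁻¹·m⁻²·s⁴·A².
  So F⁻² = kg²·m⁴·s⁻⁸·A⁻⁴.
  N = kg·m·s⁻².
  H = kg·m²·s⁻²·A⁻².
  So H⁻¹ = kg⁻¹·m⁻²·s²·A².
  S = kg⁻¹·m⁻²·s³·A².
  So S⁻² = kg²·m⁴·s⁻⁶·A⁻⁴.
  Combining: lm⁻¹·lx⁻²·F⁻²·N·H⁻¹·s²·kg⁻¹·S⁻² = cd⁻¹ · (m⁴·cd⁻²) · (kg²·m⁴·s⁻⁸·A⁻⁴) · (kg·m·s⁻²) · (kg⁻¹·m⁻²·s²·A²) · s² · kg⁻¹ · (kg²·m⁴·s⁻⁶·A⁻⁴) = kg³·m¹¹·s⁻¹²·A⁻⁶·cd⁻³.
Left is kg²·m¹⁰·s⁻¹⁰·A⁻⁶·cd⁻³; right is kg³·m¹¹·s⁻¹²·A⁻⁶·cd⁻³ — different.

No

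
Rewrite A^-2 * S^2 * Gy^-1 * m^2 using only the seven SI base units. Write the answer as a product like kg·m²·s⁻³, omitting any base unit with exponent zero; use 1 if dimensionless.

S = 1/Ω (conductance is reciprocal resistance),
    = kg⁻¹·m⁻²·s³·A².
So S² = kg⁻²·m⁻⁴·s⁶·A⁴.
Gy = J/kg (absorbed dose = energy per mass),
    = m²·s⁻².
So Gy⁻¹ = m⁻²·s².
Combining: A⁻²·S²·Gy⁻¹·m² = A⁻² · (kg⁻²·m⁻⁴·s⁶·A⁴) · (m⁻²·s²) · m² = kg⁻²·m⁻⁴·s⁸·A².

kg⁻²·m⁻⁴·s⁸·A²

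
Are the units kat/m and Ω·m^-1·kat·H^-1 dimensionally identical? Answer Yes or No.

No

Left side:
  kat = s⁻¹·mol.
  Combining: kat·m⁻¹ = (s⁻¹·mol) · m⁻¹ = m⁻¹·s⁻¹·mol.
Right side:
  Ω = V/A (resistance = voltage per current),
      = kg·m²·s⁻³·A⁻².
  kat = mol/s = s⁻¹·mol (catalytic activity).
  H = Wb/A (inductance = flux per current),
      = kg·m²·s⁻²·A⁻².
  So H⁻¹ = kg⁻¹·m⁻²·s²·A².
  Combining: Ω·m⁻¹·kat·H⁻¹ = (kg·m²·s⁻³·A⁻²) · m⁻¹ · (s⁻¹·mol) · (kg⁻¹·m⁻²·s²·A²) = m⁻¹·s⁻²·mol.
Left is m⁻¹·s⁻¹·mol; right is m⁻¹·s⁻²·mol — different.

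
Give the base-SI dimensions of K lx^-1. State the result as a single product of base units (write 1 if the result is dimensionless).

m²·K·cd⁻¹

lx = lm/m² (illuminance = luminous flux per area),
    = m⁻²·cd.
So lx⁻¹ = m²·cd⁻¹.
Combining: K·lx⁻¹ = K · (m²·cd⁻¹) = m²·K·cd⁻¹.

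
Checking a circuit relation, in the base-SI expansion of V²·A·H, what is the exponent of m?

V = kg·m²·s⁻³·A⁻¹.
So V² = kg²·m⁴·s⁻⁶·A⁻².
H = kg·m²·s⁻²·A⁻².
Combining: V²·A·H = (kg²·m⁴·s⁻⁶·A⁻²) · A · (kg·m²·s⁻²·A⁻²) = kg³·m⁶·s⁻⁸·A⁻³.
The exponent of m is 6.

6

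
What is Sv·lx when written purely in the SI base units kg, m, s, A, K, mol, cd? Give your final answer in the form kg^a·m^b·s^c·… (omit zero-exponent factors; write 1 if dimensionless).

Sv = m²·s⁻².
lx = m⁻²·cd.
Combining: Sv·lx = (m²·s⁻²) · (m⁻²·cd) = s⁻²·cd.

s⁻²·cd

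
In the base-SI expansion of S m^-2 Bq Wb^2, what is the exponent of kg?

1

S = 1/Ω (conductance is reciprocal resistance),
    = kg⁻¹·m⁻²·s³·A².
Bq = 1/s = s⁻¹ (activity is decays per second).
Wb = V·s (flux: a volt is a weber per second),
    = kg·m²·s⁻²·A⁻¹.
So Wb² = kg²·m⁴·s⁻⁴·A⁻².
Combining: S·m⁻²·Bq·Wb² = (kg⁻¹·m⁻²·s³·A²) · m⁻² · s⁻¹ · (kg²·m⁴·s⁻⁴·A⁻²) = kg·s⁻².
The exponent of kg is 1.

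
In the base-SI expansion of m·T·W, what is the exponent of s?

T = Wb/m² (flux density = flux per area),
    = kg·s⁻²·A⁻¹.
W = J/s (power = energy per time),
    = kg·m²·s⁻³.
Combining: m·T·W = m · (kg·s⁻²·A⁻¹) · (kg·m²·s⁻³) = kg²·m³·s⁻⁵·A⁻¹.
The exponent of s is -5.

-5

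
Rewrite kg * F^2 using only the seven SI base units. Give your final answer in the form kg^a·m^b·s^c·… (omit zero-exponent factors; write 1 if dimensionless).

kg⁻¹·m⁻⁴·s⁸·A⁴

F = C/V (capacitance = charge per voltage),
    = A·s/(kg·m²·s⁻³·A⁻¹) (substituting C and V),
    = kg⁻¹·m⁻²·s⁴·A².
So F² = kg⁻²·m⁻⁴·s⁸·A⁴.
Combining: kg·F² = kg · (kg⁻²·m⁻⁴·s⁸·A⁴) = kg⁻¹·m⁻⁴·s⁸·A⁴.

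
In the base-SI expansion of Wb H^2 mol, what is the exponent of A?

Wb = kg·m²·s⁻²·A⁻¹.
H = kg·m²·s⁻²·A⁻².
So H² = kg²·m⁴·s⁻⁴·A⁻⁴.
Combining: Wb·H²·mol = (kg·m²·s⁻²·A⁻¹) · (kg²·m⁴·s⁻⁴·A⁻⁴) · mol = kg³·m⁶·s⁻⁶·A⁻⁵·mol.
The exponent of A is -5.

-5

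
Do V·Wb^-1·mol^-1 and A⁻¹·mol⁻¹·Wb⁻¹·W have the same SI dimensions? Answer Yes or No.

Left side:
  V = kg·m²·s⁻³·A⁻¹.
  Wb = kg·m²·s⁻²·A⁻¹.
  So Wb⁻¹ = kg⁻¹·m⁻²·s²·A.
  Combining: V·Wb⁻¹·mol⁻¹ = (kg·m²·s⁻³·A⁻¹) · (kg⁻¹·m⁻²·s²·A) · mol⁻¹ = s⁻¹·mol⁻¹.
Right side:
  Wb = kg·m²·s⁻²·A⁻¹.
  So Wb⁻¹ = kg⁻¹·m⁻²·s²·A.
  W = kg·m²·s⁻³.
  Combining: A⁻¹·mol⁻¹·Wb⁻¹·W = A⁻¹ · mol⁻¹ · (kg⁻¹·m⁻²·s²·A) · (kg·m²·s⁻³) = s⁻¹·mol⁻¹.
Both reduce to s⁻¹·mol⁻¹.

Yes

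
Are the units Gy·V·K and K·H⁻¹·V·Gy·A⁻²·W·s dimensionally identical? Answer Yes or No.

Yes

Left side:
  Gy = m²·s⁻².
  V = kg·m²·s⁻³·A⁻¹.
  Combining: Gy·V·K = (m²·s⁻²) · (kg·m²·s⁻³·A⁻¹) · K = kg·m⁴·s⁻⁵·A⁻¹·K.
Right side:
  H = Wb/A (inductance = flux per current),
      = kg·m²·s⁻²·A⁻².
  So H⁻¹ = kg⁻¹·m⁻²·s²·A².
  V = W/A (potential = power per current),
      = kg·m²·s⁻³·A⁻¹.
  Gy = J/kg (absorbed dose = energy per mass),
      = m²·s⁻².
  W = J/s (power = energy per time),
      = kg·m²·s⁻³.
  Combining: K·H⁻¹·V·Gy·A⁻²·W·s = K · (kg⁻¹·m⁻²·s²·A²) · (kg·m²·s⁻³·A⁻¹) · (m²·s⁻²) · A⁻² · (kg·m²·s⁻³) · s = kg·m⁴·s⁻⁵·A⁻¹·K.
Both reduce to kg·m⁴·s⁻⁵·A⁻¹·K.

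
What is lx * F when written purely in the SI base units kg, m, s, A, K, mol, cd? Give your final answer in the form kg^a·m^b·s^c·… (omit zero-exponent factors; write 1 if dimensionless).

kg⁻¹·m⁻⁴·s⁴·A²·cd

lx = lm/m² (illuminance = luminous flux per area),
    = m⁻²·cd.
F = C/V (capacitance = charge per voltage),
    = A·s/(kg·m²·s⁻³·A⁻¹) (substituting C and V),
    = kg⁻¹·m⁻²·s⁴·A².
Combining: lx·F = (m⁻²·cd) · (kg⁻¹·m⁻²·s⁴·A²) = kg⁻¹·m⁻⁴·s⁴·A²·cd.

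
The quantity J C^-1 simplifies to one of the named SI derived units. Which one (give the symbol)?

V

J = kg·m²·s⁻².
C = s·A.
So C⁻¹ = s⁻¹·A⁻¹.
Combining: J·C⁻¹ = (kg·m²·s⁻²) · (s⁻¹·A⁻¹) = kg·m²·s⁻³·A⁻¹.
kg·m²·s⁻³·A⁻¹ is the base-SI form of the volt.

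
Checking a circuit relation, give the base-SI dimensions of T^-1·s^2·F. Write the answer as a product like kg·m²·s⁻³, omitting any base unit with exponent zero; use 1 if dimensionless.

T = Wb/m² (flux density = flux per area),
    = kg·s⁻²·A⁻¹.
So T⁻¹ = kg⁻¹·s²·A.
F = C/V (capacitance = charge per voltage),
    = A·s/(kg·m²·s⁻³·A⁻¹) (substituting C and V),
    = kg⁻¹·m⁻²·s⁴·A².
Combining: T⁻¹·s²·F = (kg⁻¹·s²·A) · s² · (kg⁻¹·m⁻²·s⁴·A²) = kg⁻²·m⁻²·s⁸·A³.

kg⁻²·m⁻²·s⁸·A³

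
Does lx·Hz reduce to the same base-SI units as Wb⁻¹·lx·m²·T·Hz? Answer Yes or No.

Yes

Left side:
  lx = m⁻²·cd.
  Hz = s⁻¹.
  Combining: lx·Hz = (m⁻²·cd) · s⁻¹ = m⁻²·s⁻¹·cd.
Right side:
  Wb = V·s (flux: a volt is a weber per second),
      = kg·m²·s⁻²·A⁻¹.
  So Wb⁻¹ = kg⁻¹·m⁻²·s²·A.
  lx = lm/m² (illuminance = luminous flux per area),
      = m⁻²·cd.
  T = Wb/m² (flux density = flux per area),
      = kg·s⁻²·A⁻¹.
  Hz = 1/s = s⁻¹ (frequency is cycles per second).
  Combining: Wb⁻¹·lx·m²·T·Hz = (kg⁻¹·m⁻²·s²·A) · (m⁻²·cd) · m² · (kg·s⁻²·A⁻¹) · s⁻¹ = m⁻²·s⁻¹·cd.
Both reduce to m⁻²·s⁻¹·cd.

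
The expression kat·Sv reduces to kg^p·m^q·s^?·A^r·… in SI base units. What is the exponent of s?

-3

kat = mol/s = s⁻¹·mol (catalytic activity).
Sv = J/kg (equivalent dose = energy per mass),
    = m²·s⁻².
Combining: kat·Sv = (s⁻¹·mol) · (m²·s⁻²) = m²·s⁻³·mol.
The exponent of s is -3.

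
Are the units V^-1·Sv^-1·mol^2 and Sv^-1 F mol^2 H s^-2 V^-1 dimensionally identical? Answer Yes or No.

Yes

Left side:
  V = kg·m²·s⁻³·A⁻¹.
  So V⁻¹ = kg⁻¹·m⁻²·s³·A.
  Sv = m²·s⁻².
  So Sv⁻¹ = m⁻²·s².
  Combining: V⁻¹·Sv⁻¹·mol² = (kg⁻¹·m⁻²·s³·A) · (m⁻²·s²) · mol² = kg⁻¹·m⁻⁴·s⁵·A·mol².
Right side:
  Sv = J/kg (equivalent dose = energy per mass),
      = m²·s⁻².
  So Sv⁻¹ = m⁻²·s².
  F = C/V (capacitance = charge per voltage),
      = A·s/(kg·m²·s⁻³·A⁻¹) (substituting C and V),
      = kg⁻¹·m⁻²·s⁴·A².
  H = Wb/A (inductance = flux per current),
      = kg·m²·s⁻²·A⁻².
  V = W/A (potential = power per current),
      = kg·m²·s⁻³·A⁻¹.
  So V⁻¹ = kg⁻¹·m⁻²·s³·A.
  Combining: Sv⁻¹·F·mol²·H·s⁻²·V⁻¹ = (m⁻²·s²) · (kg⁻¹·m⁻²·s⁴·A²) · mol² · (kg·m²·s⁻²·A⁻²) · s⁻² · (kg⁻¹·m⁻²·s³·A) = kg⁻¹·m⁻⁴·s⁵·A·mol².
Both reduce to kg⁻¹·m⁻⁴·s⁵·A·mol².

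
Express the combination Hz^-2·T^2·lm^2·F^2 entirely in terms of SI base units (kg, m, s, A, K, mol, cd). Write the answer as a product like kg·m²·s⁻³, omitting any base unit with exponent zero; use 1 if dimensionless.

m⁻⁴·s⁶·A²·cd²

Hz = 1/s = s⁻¹ (frequency is cycles per second).
So Hz⁻² = s².
T = Wb/m² (flux density = flux per area),
    = kg·s⁻²·A⁻¹.
So T² = kg²·s⁻⁴·A⁻².
lm = cd·sr = cd (luminous flux; sr is dimensionless).
So lm² = cd².
F = C/V (capacitance = charge per voltage),
    = A·s/(kg·m²·s⁻³·A⁻¹) (substituting C and V),
    = kg⁻¹·m⁻²·s⁴·A².
So F² = kg⁻²·m⁻⁴·s⁸·A⁴.
Combining: Hz⁻²·T²·lm²·F² = s² · (kg²·s⁻⁴·A⁻²) · cd² · (kg⁻²·m⁻⁴·s⁸·A⁴) = m⁻⁴·s⁶·A²·cd².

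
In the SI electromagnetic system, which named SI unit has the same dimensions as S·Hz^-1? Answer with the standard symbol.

F

S = 1/Ω (conductance is reciprocal resistance),
    = kg⁻¹·m⁻²·s³·A².
Hz = 1/s = s⁻¹ (frequency is cycles per second).
So Hz⁻¹ = s.
Combining: S·Hz⁻¹ = (kg⁻¹·m⁻²·s³·A²) · s = kg⁻¹·m⁻²·s⁴·A².
kg⁻¹·m⁻²·s⁴·A² is the base-SI form of the farad.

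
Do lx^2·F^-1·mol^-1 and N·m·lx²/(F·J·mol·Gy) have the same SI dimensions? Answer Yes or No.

No

Left side:
  lx = lm/m² (illuminance = luminous flux per area),
      = m⁻²·cd.
  So lx² = m⁻⁴·cd².
  F = C/V (capacitance = charge per voltage),
      = A·s/(kg·m²·s⁻³·A⁻¹) (substituting C and V),
      = kg⁻¹·m⁻²·s⁴·A².
  So F⁻¹ = kg·m²·s⁻⁴·A⁻².
  Combining: lx²·F⁻¹·mol⁻¹ = (m⁻⁴·cd²) · (kg·m²·s⁻⁴·A⁻²) · mol⁻¹ = kg·m⁻²·s⁻⁴·A⁻²·mol⁻¹·cd².
Right side:
  N = kg·m/s² = kg·m·s⁻² (force = mass × acceleration).
  F = C/V (capacitance = charge per voltage),
      = A·s/(kg·m²·s⁻³·A⁻¹) (substituting C and V),
      = kg⁻¹·m⁻²·s⁴·A².
  So F⁻¹ = kg·m²·s⁻⁴·A⁻².
  J = N·m (work = force × distance),
      = kg·m²·s⁻².
  So J⁻¹ = kg⁻¹·m⁻²·s².
  Gy = J/kg (absorbed dose = energy per mass),
      = m²·s⁻².
  So Gy⁻¹ = m⁻²·s².
  lx = lm/m² (illuminance = luminous flux per area),
      = m⁻²·cd.
  So lx² = m⁻⁴·cd².
  Combining: N·m·F⁻¹·J⁻¹·mol⁻¹·Gy⁻¹·lx² = (kg·m·s⁻²) · m · (kg·m²·s⁻⁴·A⁻²) · (kg⁻¹·m⁻²·s²) · mol⁻¹ · (m⁻²·s²) · (m⁻⁴·cd²) = kg·m⁻⁴·s⁻²·A⁻²·mol⁻¹·cd².
Left is kg·m⁻²·s⁻⁴·A⁻²·mol⁻¹·cd²; right is kg·m⁻⁴·s⁻²·A⁻²·mol⁻¹·cd² — different.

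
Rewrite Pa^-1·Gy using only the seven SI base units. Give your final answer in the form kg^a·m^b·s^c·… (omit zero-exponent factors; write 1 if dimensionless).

Pa = kg·m⁻¹·s⁻².
So Pa⁻¹ = kg⁻¹·m·s².
Gy = m²·s⁻².
Combining: Pa⁻¹·Gy = (kg⁻¹·m·s²) · (m²·s⁻²) = kg⁻¹·m³.

kg⁻¹·m³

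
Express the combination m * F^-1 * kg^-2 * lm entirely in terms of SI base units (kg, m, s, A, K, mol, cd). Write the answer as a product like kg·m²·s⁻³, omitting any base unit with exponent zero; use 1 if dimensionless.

F = kg⁻¹·m⁻²·s⁴·A².
So F⁻¹ = kg·m²·s⁻⁴·A⁻².
lm = cd.
Combining: m·F⁻¹·kg⁻²·lm = m · (kg·m²·s⁻⁴·A⁻²) · kg⁻² · cd = kg⁻¹·m³·s⁻⁴·A⁻²·cd.

kg⁻¹·m³·s⁻⁴·A⁻²·cd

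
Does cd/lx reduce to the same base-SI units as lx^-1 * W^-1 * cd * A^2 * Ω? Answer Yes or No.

Yes

Left side:
  lx = lm/m² (illuminance = luminous flux per area),
      = m⁻²·cd.
  So lx⁻¹ = m²·cd⁻¹.
  Combining: cd·lx⁻¹ = cd · (m²·cd⁻¹) = m².
Right side:
  lx = lm/m² (illuminance = luminous flux per area),
      = m⁻²·cd.
  So lx⁻¹ = m²·cd⁻¹.
  W = J/s (power = energy per time),
      = kg·m²·s⁻³.
  So W⁻¹ = kg⁻¹·m⁻²·s³.
  Ω = V/A (resistance = voltage per current),
      = kg·m²·s⁻³·A⁻².
  Combining: lx⁻¹·W⁻¹·cd·A²·Ω = (m²·cd⁻¹) · (kg⁻¹·m⁻²·s³) · cd · A² · (kg·m²·s⁻³·A⁻²) = m².
Both reduce to m².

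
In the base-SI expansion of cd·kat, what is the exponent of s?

-1

kat = mol/s = s⁻¹·mol (catalytic activity).
Combining: cd·kat = cd · (s⁻¹·mol) = s⁻¹·mol·cd.
The exponent of s is -1.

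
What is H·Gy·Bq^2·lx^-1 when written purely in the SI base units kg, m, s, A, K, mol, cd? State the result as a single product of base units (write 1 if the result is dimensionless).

H = Wb/A (inductance = flux per current),
    = kg·m²·s⁻²·A⁻².
Gy = J/kg (absorbed dose = energy per mass),
    = m²·s⁻².
Bq = 1/s = s⁻¹ (activity is decays per second).
So Bq² = s⁻².
lx = lm/m² (illuminance = luminous flux per area),
    = m⁻²·cd.
So lx⁻¹ = m²·cd⁻¹.
Combining: H·Gy·Bq²·lx⁻¹ = (kg·m²·s⁻²·A⁻²) · (m²·s⁻²) · s⁻² · (m²·cd⁻¹) = kg·m⁶·s⁻⁶·A⁻²·cd⁻¹.

kg·m⁶·s⁻⁶·A⁻²·cd⁻¹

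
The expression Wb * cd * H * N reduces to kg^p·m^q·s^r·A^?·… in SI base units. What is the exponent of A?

-3

Wb = kg·m²·s⁻²·A⁻¹.
H = kg·m²·s⁻²·A⁻².
N = kg·m·s⁻².
Combining: Wb·cd·H·N = (kg·m²·s⁻²·A⁻¹) · cd · (kg·m²·s⁻²·A⁻²) · (kg·m·s⁻²) = kg³·m⁵·s⁻⁶·A⁻³·cd.
The exponent of A is -3.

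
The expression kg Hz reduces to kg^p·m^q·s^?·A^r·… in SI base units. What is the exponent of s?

-1

Hz = 1/s = s⁻¹ (frequency is cycles per second).
Combining: kg·Hz = kg · s⁻¹ = kg·s⁻¹.
The exponent of s is -1.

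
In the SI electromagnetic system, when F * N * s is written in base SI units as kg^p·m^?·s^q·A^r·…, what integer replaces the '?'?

F = C/V (capacitance = charge per voltage),
    = A·s/(kg·m²·s⁻³·A⁻¹) (substituting C and V),
    = kg⁻¹·m⁻²·s⁴·A².
N = kg·m/s² = kg·m·s⁻² (force = mass × acceleration).
Combining: F·N·s = (kg⁻¹·m⁻²·s⁴·A²) · (kg·m·s⁻²) · s = m⁻¹·s³·A².
The exponent of m is -1.

-1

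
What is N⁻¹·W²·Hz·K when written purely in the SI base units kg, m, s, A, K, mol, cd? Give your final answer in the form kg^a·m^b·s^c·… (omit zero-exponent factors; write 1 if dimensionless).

N = kg·m/s² = kg·m·s⁻² (force = mass × acceleration).
So N⁻¹ = kg⁻¹·m⁻¹·s².
W = J/s (power = energy per time),
    = kg·m²·s⁻³.
So W² = kg²·m⁴·s⁻⁶.
Hz = 1/s = s⁻¹ (frequency is cycles per second).
Combining: N⁻¹·W²·Hz·K = (kg⁻¹·m⁻¹·s²) · (kg²·m⁴·s⁻⁶) · s⁻¹ · K = kg·m³·s⁻⁵·K.

kg·m³·s⁻⁵·K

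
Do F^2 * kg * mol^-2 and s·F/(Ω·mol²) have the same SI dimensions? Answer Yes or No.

No

Left side:
  F = kg⁻¹·m⁻²·s⁴·A².
  So F² = kg⁻²·m⁻⁴·s⁸·A⁴.
  Combining: F²·kg·mol⁻² = (kg⁻²·m⁻⁴·s⁸·A⁴) · kg · mol⁻² = kg⁻¹·m⁻⁴·s⁸·A⁴·mol⁻².
Right side:
  F = C/V (capacitance = charge per voltage),
      = A·s/(kg·m²·s⁻³·A⁻¹) (substituting C and V),
      = kg⁻¹·m⁻²·s⁴·A².
  Ω = V/A (resistance = voltage per current),
      = kg·m²·s⁻³·A⁻².
  So Ω⁻¹ = kg⁻¹·m⁻²·s³·A².
  Combining: s·F·Ω⁻¹·mol⁻² = s · (kg⁻¹·m⁻²·s⁴·A²) · (kg⁻¹·m⁻²·s³·A²) · mol⁻² = kg⁻²·m⁻⁴·s⁸·A⁴·mol⁻².
Left is kg⁻¹·m⁻⁴·s⁸·A⁴·mol⁻²; right is kg⁻²·m⁻⁴·s⁸·A⁴·mol⁻² — different.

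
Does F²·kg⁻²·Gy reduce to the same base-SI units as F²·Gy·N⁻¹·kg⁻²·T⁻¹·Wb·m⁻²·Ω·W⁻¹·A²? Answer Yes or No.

Left side:
  F = C/V (capacitance = charge per voltage),
      = A·s/(kg·m²·s⁻³·A⁻¹) (substituting C and V),
      = kg⁻¹·m⁻²·s⁴·A².
  So F² = kg⁻²·m⁻⁴·s⁸·A⁴.
  Gy = J/kg (absorbed dose = energy per mass),
      = m²·s⁻².
  Combining: F²·kg⁻²·Gy = (kg⁻²·m⁻⁴·s⁸·A⁴) · kg⁻² · (m²·s⁻²) = kg⁻⁴·m⁻²·s⁶·A⁴.
Right side:
  F = C/V (capacitance = charge per voltage),
      = A·s/(kg·m²·s⁻³·A⁻¹) (substituting C and V),
      = kg⁻¹·m⁻²·s⁴·A².
  So F² = kg⁻²·m⁻⁴·s⁸·A⁴.
  Gy = J/kg (absorbed dose = energy per mass),
      = m²·s⁻².
  N = kg·m/s² = kg·m·s⁻² (force = mass × acceleration).
  So N⁻¹ = kg⁻¹·m⁻¹·s².
  T = Wb/m² (flux density = flux per area),
      = kg·s⁻²·A⁻¹.
  So T⁻¹ = kg⁻¹·s²·A.
  Wb = V·s (flux: a volt is a weber per second),
      = kg·m²·s⁻²·A⁻¹.
  Ω = V/A (resistance = voltage per current),
      = kg·m²·s⁻³·A⁻².
  W = J/s (power = energy per time),
      = kg·m²·s⁻³.
  So W⁻¹ = kg⁻¹·m⁻²·s³.
  Combining: F²·Gy·N⁻¹·kg⁻²·T⁻¹·Wb·m⁻²·Ω·W⁻¹·A² = (kg⁻²·m⁻⁴·s⁸·A⁴) · (m²·s⁻²) · (kg⁻¹·m⁻¹·s²) · kg⁻² · (kg⁻¹·s²·A) · (kg·m²·s⁻²·A⁻¹) · m⁻² · (kg·m²·s⁻³·A⁻²) · (kg⁻¹·m⁻²·s³) · A² = kg⁻⁵·m⁻³·s⁸·A⁴.
Left is kg⁻⁴·m⁻²·s⁶·A⁴; right is kg⁻⁵·m⁻³·s⁸·A⁴ — different.

No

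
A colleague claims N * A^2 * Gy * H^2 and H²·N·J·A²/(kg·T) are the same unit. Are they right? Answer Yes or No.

No

Left side:
  N = kg·m/s² = kg·m·s⁻² (force = mass × acceleration).
  Gy = J/kg (absorbed dose = energy per mass),
      = m²·s⁻².
  H = Wb/A (inductance = flux per current),
      = kg·m²·s⁻²·A⁻².
  So H² = kg²·m⁴·s⁻⁴·A⁻⁴.
  Combining: N·A²·Gy·H² = (kg·m·s⁻²) · A² · (m²·s⁻²) · (kg²·m⁴·s⁻⁴·A⁻⁴) = kg³·m⁷·s⁻⁸·A⁻².
Right side:
  H = kg·m²·s⁻²·A⁻².
  So H² = kg²·m⁴·s⁻⁴·A⁻⁴.
  N = kg·m·s⁻².
  J = kg·m²·s⁻².
  T = kg·s⁻²·A⁻¹.
  So T⁻¹ = kg⁻¹·s²·A.
  Combining: H²·N·kg⁻¹·J·A²·T⁻¹ = (kg²·m⁴·s⁻⁴·A⁻⁴) · (kg·m·s⁻²) · kg⁻¹ · (kg·m²·s⁻²) · A² · (kg⁻¹·s²·A) = kg²·m⁷·s⁻⁶·A⁻¹.
Left is kg³·m⁷·s⁻⁸·A⁻²; right is kg²·m⁷·s⁻⁶·A⁻¹ — different.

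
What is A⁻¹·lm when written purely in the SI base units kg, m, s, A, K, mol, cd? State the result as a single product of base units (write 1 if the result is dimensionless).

lm = cd·sr = cd (luminous flux; sr is dimensionless).
Combining: A⁻¹·lm = A⁻¹ · cd = A⁻¹·cd.

A⁻¹·cd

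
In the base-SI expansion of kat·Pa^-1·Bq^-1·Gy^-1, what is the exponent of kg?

kat = s⁻¹·mol.
Pa = kg·m⁻¹·s⁻².
So Pa⁻¹ = kg⁻¹·m·s².
Bq = s⁻¹.
So Bq⁻¹ = s.
Gy = m²·s⁻².
So Gy⁻¹ = m⁻²·s².
Combining: kat·Pa⁻¹·Bq⁻¹·Gy⁻¹ = (s⁻¹·mol) · (kg⁻¹·m·s²) · s · (m⁻²·s²) = kg⁻¹·m⁻¹·s⁴·mol.
The exponent of kg is -1.

-1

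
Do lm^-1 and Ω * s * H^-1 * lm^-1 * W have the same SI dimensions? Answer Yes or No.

Left side:
  lm = cd·sr = cd (luminous flux; sr is dimensionless).
  So lm⁻¹ = cd⁻¹.
Right side:
  Ω = kg·m²·s⁻³·A⁻².
  H = kg·m²·s⁻²·A⁻².
  So H⁻¹ = kg⁻¹·m⁻²·s²·A².
  lm = cd.
  So lm⁻¹ = cd⁻¹.
  W = kg·m²·s⁻³.
  Combining: Ω·s·H⁻¹·lm⁻¹·W = (kg·m²·s⁻³·A⁻²) · s · (kg⁻¹·m⁻²·s²·A²) · cd⁻¹ · (kg·m²·s⁻³) = kg·m²·s⁻³·cd⁻¹.
Left is cd⁻¹; right is kg·m²·s⁻³·cd⁻¹ — different.

No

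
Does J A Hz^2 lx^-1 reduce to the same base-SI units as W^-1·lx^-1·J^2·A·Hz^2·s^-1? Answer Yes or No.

Yes

Left side:
  J = N·m (work = force × distance),
      = kg·m²·s⁻².
  Hz = 1/s = s⁻¹ (frequency is cycles per second).
  So Hz² = s⁻².
  lx = lm/m² (illuminance = luminous flux per area),
      = m⁻²·cd.
  So lx⁻¹ = m²·cd⁻¹.
  Combining: J·A·Hz²·lx⁻¹ = (kg·m²·s⁻²) · A · s⁻² · (m²·cd⁻¹) = kg·m⁴·s⁻⁴·A·cd⁻¹.
Right side:
  W = J/s (power = energy per time),
      = kg·m²·s⁻³.
  So W⁻¹ = kg⁻¹·m⁻²·s³.
  lx = lm/m² (illuminance = luminous flux per area),
      = m⁻²·cd.
  So lx⁻¹ = m²·cd⁻¹.
  J = N·m (work = force × distance),
      = kg·m²·s⁻².
  So J² = kg²·m⁴·s⁻⁴.
  Hz = 1/s = s⁻¹ (frequency is cycles per second).
  So Hz² = s⁻².
  Combining: W⁻¹·lx⁻¹·J²·A·Hz²·s⁻¹ = (kg⁻¹·m⁻²·s³) · (m²·cd⁻¹) · (kg²·m⁴·s⁻⁴) · A · s⁻² · s⁻¹ = kg·m⁴·s⁻⁴·A·cd⁻¹.
Both reduce to kg·m⁴·s⁻⁴·A·cd⁻¹.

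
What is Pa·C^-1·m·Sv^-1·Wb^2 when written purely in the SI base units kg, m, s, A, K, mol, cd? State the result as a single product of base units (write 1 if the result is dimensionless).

kg³·m²·s⁻⁵·A⁻³

Pa = N/m² (pressure = force per area),
    = kg·m⁻¹·s⁻².
C = A·s = s·A (charge = current × time).
So C⁻¹ = s⁻¹·A⁻¹.
Sv = J/kg (equivalent dose = energy per mass),
    = m²·s⁻².
So Sv⁻¹ = m⁻²·s².
Wb = V·s (flux: a volt is a weber per second),
    = kg·m²·s⁻²·A⁻¹.
So Wb² = kg²·m⁴·s⁻⁴·A⁻².
Combining: Pa·C⁻¹·m·Sv⁻¹·Wb² = (kg·m⁻¹·s⁻²) · (s⁻¹·A⁻¹) · m · (m⁻²·s²) · (kg²·m⁴·s⁻⁴·A⁻²) = kg³·m²·s⁻⁵·A⁻³.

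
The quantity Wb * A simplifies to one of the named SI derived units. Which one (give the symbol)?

Wb = kg·m²·s⁻²·A⁻¹.
Combining: Wb·A = (kg·m²·s⁻²·A⁻¹) · A = kg·m²·s⁻².
kg·m²·s⁻² is the base-SI form of the joule.

J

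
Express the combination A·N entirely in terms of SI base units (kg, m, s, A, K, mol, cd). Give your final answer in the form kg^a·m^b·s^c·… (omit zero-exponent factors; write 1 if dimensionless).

N = kg·m/s² = kg·m·s⁻² (force = mass × acceleration).
Combining: A·N = A · (kg·m·s⁻²) = kg·m·s⁻²·A.

kg·m·s⁻²·A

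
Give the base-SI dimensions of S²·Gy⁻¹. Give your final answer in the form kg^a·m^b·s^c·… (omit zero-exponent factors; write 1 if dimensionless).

S = 1/Ω (conductance is reciprocal resistance),
    = kg⁻¹·m⁻²·s³·A².
So S² = kg⁻²·m⁻⁴·s⁶·A⁴.
Gy = J/kg (absorbed dose = energy per mass),
    = m²·s⁻².
So Gy⁻¹ = m⁻²·s².
Combining: S²·Gy⁻¹ = (kg⁻²·m⁻⁴·s⁶·A⁴) · (m⁻²·s²) = kg⁻²·m⁻⁶·s⁸·A⁴.

kg⁻²·m⁻⁶·s⁸·A⁴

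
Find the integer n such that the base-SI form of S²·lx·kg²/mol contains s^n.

6

S = 1/Ω (conductance is reciprocal resistance),
    = kg⁻¹·m⁻²·s³·A².
So S² = kg⁻²·m⁻⁴·s⁶·A⁴.
lx = lm/m² (illuminance = luminous flux per area),
    = m⁻²·cd.
Combining: S²·lx·mol⁻¹·kg² = (kg⁻²·m⁻⁴·s⁶·A⁴) · (m⁻²·cd) · mol⁻¹ · kg² = m⁻⁶·s⁶·A⁴·mol⁻¹·cd.
The exponent of s is 6.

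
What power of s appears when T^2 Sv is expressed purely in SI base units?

T = Wb/m² (flux density = flux per area),
    = kg·s⁻²·A⁻¹.
So T² = kg²·s⁻⁴·A⁻².
Sv = J/kg (equivalent dose = energy per mass),
    = m²·s⁻².
Combining: T²·Sv = (kg²·s⁻⁴·A⁻²) · (m²·s⁻²) = kg²·m²·s⁻⁶·A⁻².
The exponent of s is -6.

-6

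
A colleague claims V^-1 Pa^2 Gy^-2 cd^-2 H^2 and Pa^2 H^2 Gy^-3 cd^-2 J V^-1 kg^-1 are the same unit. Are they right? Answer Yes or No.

Yes

Left side:
  V = W/A (potential = power per current),
      = kg·m²·s⁻³·A⁻¹.
  So V⁻¹ = kg⁻¹·m⁻²·s³·A.
  Pa = N/m² (pressure = force per area),
      = kg·m⁻¹·s⁻².
  So Pa² = kg²·m⁻²·s⁻⁴.
  Gy = J/kg (absorbed dose = energy per mass),
      = m²·s⁻².
  So Gy⁻² = m⁻⁴·s⁴.
  H = Wb/A (inductance = flux per current),
      = kg·m²·s⁻²·A⁻².
  So H² = kg²·m⁴·s⁻⁴·A⁻⁴.
  Combining: V⁻¹·Pa²·Gy⁻²·cd⁻²·H² = (kg⁻¹·m⁻²·s³·A) · (kg²·m⁻²·s⁻⁴) · (m⁻⁴·s⁴) · cd⁻² · (kg²·m⁴·s⁻⁴·A⁻⁴) = kg³·m⁻⁴·s⁻¹·A⁻³·cd⁻².
Right side:
  Pa = kg·m⁻¹·s⁻².
  So Pa² = kg²·m⁻²·s⁻⁴.
  H = kg·m²·s⁻²·A⁻².
  So H² = kg²·m⁴·s⁻⁴·A⁻⁴.
  Gy = m²·s⁻².
  So Gy⁻³ = m⁻⁶·s⁶.
  J = kg·m²·s⁻².
  V = kg·m²·s⁻³·A⁻¹.
  So V⁻¹ = kg⁻¹·m⁻²·s³·A.
  Combining: Pa²·H²·Gy⁻³·cd⁻²·J·V⁻¹·kg⁻¹ = (kg²·m⁻²·s⁻⁴) · (kg²·m⁴·s⁻⁴·A⁻⁴) · (m⁻⁶·s⁶) · cd⁻² · (kg·m²·s⁻²) · (kg⁻¹·m⁻²·s³·A) · kg⁻¹ = kg³·m⁻⁴·s⁻¹·A⁻³·cd⁻².
Both reduce to kg³·m⁻⁴·s⁻¹·A⁻³·cd⁻².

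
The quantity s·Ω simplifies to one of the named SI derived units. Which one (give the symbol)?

H

Ω = V/A (resistance = voltage per current),
    = kg·m²·s⁻³·A⁻².
Combining: s·Ω = s · (kg·m²·s⁻³·A⁻²) = kg·m²·s⁻²·A⁻².
kg·m²·s⁻²·A⁻² is the base-SI form of the henry.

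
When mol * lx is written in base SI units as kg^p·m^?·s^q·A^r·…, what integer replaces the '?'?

lx = lm/m² (illuminance = luminous flux per area),
    = m⁻²·cd.
Combining: mol·lx = mol · (m⁻²·cd) = m⁻²·mol·cd.
The exponent of m is -2.

-2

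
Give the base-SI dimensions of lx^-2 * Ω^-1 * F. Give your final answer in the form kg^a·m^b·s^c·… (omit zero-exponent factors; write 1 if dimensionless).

kg⁻²·s⁷·A⁴·cd⁻²

lx = m⁻²·cd.
So lx⁻² = m⁴·cd⁻².
Ω = kg·m²·s⁻³·A⁻².
So Ω⁻¹ = kg⁻¹·m⁻²·s³·A².
F = kg⁻¹·m⁻²·s⁴·A².
Combining: lx⁻²·Ω⁻¹·F = (m⁴·cd⁻²) · (kg⁻¹·m⁻²·s³·A²) · (kg⁻¹·m⁻²·s⁴·A²) = kg⁻²·s⁷·A⁴·cd⁻².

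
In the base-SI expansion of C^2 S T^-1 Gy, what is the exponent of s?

C = s·A.
So C² = s²·A².
S = kg⁻¹·m⁻²·s³·A².
T = kg·s⁻²·A⁻¹.
So T⁻¹ = kg⁻¹·s²·A.
Gy = m²·s⁻².
Combining: C²·S·T⁻¹·Gy = (s²·A²) · (kg⁻¹·m⁻²·s³·A²) · (kg⁻¹·s²·A) · (m²·s⁻²) = kg⁻²·s⁵·A⁵.
The exponent of s is 5.

5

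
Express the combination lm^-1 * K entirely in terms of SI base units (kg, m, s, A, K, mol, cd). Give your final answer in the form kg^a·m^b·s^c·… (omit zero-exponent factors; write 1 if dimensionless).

K·cd⁻¹

lm = cd·sr = cd (luminous flux; sr is dimensionless).
So lm⁻¹ = cd⁻¹.
Combining: lm⁻¹·K = cd⁻¹ · K = K·cd⁻¹.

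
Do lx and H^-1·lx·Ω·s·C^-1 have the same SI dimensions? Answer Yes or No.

No

Left side:
  lx = lm/m² (illuminance = luminous flux per area),
      = m⁻²·cd.
Right side:
  H = Wb/A (inductance = flux per current),
      = kg·m²·s⁻²·A⁻².
  So H⁻¹ = kg⁻¹·m⁻²·s²·A².
  lx = lm/m² (illuminance = luminous flux per area),
      = m⁻²·cd.
  Ω = V/A (resistance = voltage per current),
      = kg·m²·s⁻³·A⁻².
  C = A·s = s·A (charge = current × time).
  So C⁻¹ = s⁻¹·A⁻¹.
  Combining: H⁻¹·lx·Ω·s·C⁻¹ = (kg⁻¹·m⁻²·s²·A²) · (m⁻²·cd) · (kg·m²·s⁻³·A⁻²) · s · (s⁻¹·A⁻¹) = m⁻²·s⁻¹·A⁻¹·cd.
Left is m⁻²·cd; right is m⁻²·s⁻¹·A⁻¹·cd — different.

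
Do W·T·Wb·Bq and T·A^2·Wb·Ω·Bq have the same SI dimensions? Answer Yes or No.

Yes

Left side:
  W = J/s (power = energy per time),
      = kg·m²·s⁻³.
  T = Wb/m² (flux density = flux per area),
      = kg·s⁻²·A⁻¹.
  Wb = V·s (flux: a volt is a weber per second),
      = kg·m²·s⁻²·A⁻¹.
  Bq = 1/s = s⁻¹ (activity is decays per second).
  Combining: W·T·Wb·Bq = (kg·m²·s⁻³) · (kg·s⁻²·A⁻¹) · (kg·m²·s⁻²·A⁻¹) · s⁻¹ = kg³·m⁴·s⁻⁸·A⁻².
Right side:
  T = Wb/m² (flux density = flux per area),
      = kg·s⁻²·A⁻¹.
  Wb = V·s (flux: a volt is a weber per second),
      = kg·m²·s⁻²·A⁻¹.
  Ω = V/A (resistance = voltage per current),
      = kg·m²·s⁻³·A⁻².
  Bq = 1/s = s⁻¹ (activity is decays per second).
  Combining: T·A²·Wb·Ω·Bq = (kg·s⁻²·A⁻¹) · A² · (kg·m²·s⁻²·A⁻¹) · (kg·m²·s⁻³·A⁻²) · s⁻¹ = kg³·m⁴·s⁻⁸·A⁻².
Both reduce to kg³·m⁴·s⁻⁸·A⁻².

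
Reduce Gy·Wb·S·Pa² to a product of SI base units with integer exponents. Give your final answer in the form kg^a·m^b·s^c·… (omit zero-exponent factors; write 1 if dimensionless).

Gy = m²·s⁻².
Wb = kg·m²·s⁻²·A⁻¹.
S = kg⁻¹·m⁻²·s³·A².
Pa = kg·m⁻¹·s⁻².
So Pa² = kg²·m⁻²·s⁻⁴.
Combining: Gy·Wb·S·Pa² = (m²·s⁻²) · (kg·m²·s⁻²·A⁻¹) · (kg⁻¹·m⁻²·s³·A²) · (kg²·m⁻²·s⁻⁴) = kg²·s⁻⁵·A.

kg²·s⁻⁵·A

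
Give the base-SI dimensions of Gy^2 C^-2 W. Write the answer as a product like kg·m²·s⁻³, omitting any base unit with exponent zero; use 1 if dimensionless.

kg·m⁶·s⁻⁹·A⁻²

Gy = m²·s⁻².
So Gy² = m⁴·s⁻⁴.
C = s·A.
So C⁻² = s⁻²·A⁻².
W = kg·m²·s⁻³.
Combining: Gy²·C⁻²·W = (m⁴·s⁻⁴) · (s⁻²·A⁻²) · (kg·m²·s⁻³) = kg·m⁶·s⁻⁹·A⁻².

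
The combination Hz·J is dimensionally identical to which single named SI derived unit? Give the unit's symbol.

W

Hz = s⁻¹.
J = kg·m²·s⁻².
Combining: Hz·J = s⁻¹ · (kg·m²·s⁻²) = kg·m²·s⁻³.
kg·m²·s⁻³ is the base-SI form of the watt.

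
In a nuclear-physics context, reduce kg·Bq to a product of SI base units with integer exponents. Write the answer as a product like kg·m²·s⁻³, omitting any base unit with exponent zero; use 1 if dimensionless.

Bq = s⁻¹.
Combining: kg·Bq = kg · s⁻¹ = kg·s⁻¹.

kg·s⁻¹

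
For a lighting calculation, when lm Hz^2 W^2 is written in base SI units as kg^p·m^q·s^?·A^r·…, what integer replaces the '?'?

lm = cd.
Hz = s⁻¹.
So Hz² = s⁻².
W = kg·m²·s⁻³.
So W² = kg²·m⁴·s⁻⁶.
Combining: lm·Hz²·W² = cd · s⁻² · (kg²·m⁴·s⁻⁶) = kg²·m⁴·s⁻⁸·cd.
The exponent of s is -8.

-8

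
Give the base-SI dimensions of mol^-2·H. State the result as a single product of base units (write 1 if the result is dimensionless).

kg·m²·s⁻²·A⁻²·mol⁻²

H = Wb/A (inductance = flux per current),
    = kg·m²·s⁻²·A⁻².
Combining: mol⁻²·H = mol⁻² · (kg·m²·s⁻²·A⁻²) = kg·m²·s⁻²·A⁻²·mol⁻².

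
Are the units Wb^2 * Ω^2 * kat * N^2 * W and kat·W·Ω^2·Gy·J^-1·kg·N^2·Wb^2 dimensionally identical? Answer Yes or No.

Left side:
  Wb = kg·m²·s⁻²·A⁻¹.
  So Wb² = kg²·m⁴·s⁻⁴·A⁻².
  Ω = kg·m²·s⁻³·A⁻².
  So Ω² = kg²·m⁴·s⁻⁶·A⁻⁴.
  kat = s⁻¹·mol.
  N = kg·m·s⁻².
  So N² = kg²·m²·s⁻⁴.
  W = kg·m²·s⁻³.
  Combining: Wb²·Ω²·kat·N²·W = (kg²·m⁴·s⁻⁴·A⁻²) · (kg²·m⁴·s⁻⁶·A⁻⁴) · (s⁻¹·mol) · (kg²·m²·s⁻⁴) · (kg·m²·s⁻³) = kg⁷·m¹²·s⁻¹⁸·A⁻⁶·mol.
Right side:
  kat = mol/s = s⁻¹·mol (catalytic activity).
  W = J/s (power = energy per time),
      = kg·m²·s⁻³.
  Ω = V/A (resistance = voltage per current),
      = kg·m²·s⁻³·A⁻².
  So Ω² = kg²·m⁴·s⁻⁶·A⁻⁴.
  Gy = J/kg (absorbed dose = energy per mass),
      = m²·s⁻².
  J = N·m (work = force × distance),
      = kg·m²·s⁻².
  So J⁻¹ = kg⁻¹·m⁻²·s².
  N = kg·m/s² = kg·m·s⁻² (force = mass × acceleration).
  So N² = kg²·m²·s⁻⁴.
  Wb = V·s (flux: a volt is a weber per second),
      = kg·m²·s⁻²·A⁻¹.
  So Wb² = kg²·m⁴·s⁻⁴·A⁻².
  Combining: kat·W·Ω²·Gy·J⁻¹·kg·N²·Wb² = (s⁻¹·mol) · (kg·m²·s⁻³) · (kg²·m⁴·s⁻⁶·A⁻⁴) · (m²·s⁻²) · (kg⁻¹·m⁻²·s²) · kg · (kg²·m²·s⁻⁴) · (kg²·m⁴·s⁻⁴·A⁻²) = kg⁷·m¹²·s⁻¹⁸·A⁻⁶·mol.
Both reduce to kg⁷·m¹²·s⁻¹⁸·A⁻⁶·mol.

Yes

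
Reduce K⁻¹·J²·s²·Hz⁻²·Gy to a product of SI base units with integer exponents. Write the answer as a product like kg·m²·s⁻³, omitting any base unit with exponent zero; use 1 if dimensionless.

J = N·m (work = force × distance),
    = kg·m²·s⁻².
So J² = kg²·m⁴·s⁻⁴.
Hz = 1/s = s⁻¹ (frequency is cycles per second).
So Hz⁻² = s².
Gy = J/kg (absorbed dose = energy per mass),
    = m²·s⁻².
Combining: K⁻¹·J²·s²·Hz⁻²·Gy = K⁻¹ · (kg²·m⁴·s⁻⁴) · s² · s² · (m²·s⁻²) = kg²·m⁶·s⁻²·K⁻¹.

kg²·m⁶·s⁻²·K⁻¹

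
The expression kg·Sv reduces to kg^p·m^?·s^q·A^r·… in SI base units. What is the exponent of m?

2

Sv = J/kg (equivalent dose = energy per mass),
    = m²·s⁻².
Combining: kg·Sv = kg · (m²·s⁻²) = kg·m²·s⁻².
The exponent of m is 2.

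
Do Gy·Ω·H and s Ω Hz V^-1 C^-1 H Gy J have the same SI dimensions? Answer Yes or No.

Left side:
  Gy = m²·s⁻².
  Ω = kg·m²·s⁻³·A⁻².
  H = kg·m²·s⁻²·A⁻².
  Combining: Gy·Ω·H = (m²·s⁻²) · (kg·m²·s⁻³·A⁻²) · (kg·m²·s⁻²·A⁻²) = kg²·m⁶·s⁻⁷·A⁻⁴.
Right side:
  Ω = V/A (resistance = voltage per current),
      = kg·m²·s⁻³·A⁻².
  Hz = 1/s = s⁻¹ (frequency is cycles per second).
  V = W/A (potential = power per current),
      = kg·m²·s⁻³·A⁻¹.
  So V⁻¹ = kg⁻¹·m⁻²·s³·A.
  C = A·s = s·A (charge = current × time).
  So C⁻¹ = s⁻¹·A⁻¹.
  H = Wb/A (inductance = flux per current),
      = kg·m²·s⁻²·A⁻².
  Gy = J/kg (absorbed dose = energy per mass),
      = m²·s⁻².
  J = N·m (work = force × distance),
      = kg·m²·s⁻².
  Combining: s·Ω·Hz·V⁻¹·C⁻¹·H·Gy·J = s · (kg·m²·s⁻³·A⁻²) · s⁻¹ · (kg⁻¹·m⁻²·s³·A) · (s⁻¹·A⁻¹) · (kg·m²·s⁻²·A⁻²) · (m²·s⁻²) · (kg·m²·s⁻²) = kg²·m⁶·s⁻⁷·A⁻⁴.
Both reduce to kg²·m⁶·s⁻⁷·A⁻⁴.

Yes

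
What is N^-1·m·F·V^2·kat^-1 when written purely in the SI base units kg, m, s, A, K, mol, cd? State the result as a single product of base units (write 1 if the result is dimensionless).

N = kg·m/s² = kg·m·s⁻² (force = mass × acceleration).
So N⁻¹ = kg⁻¹·m⁻¹·s².
F = C/V (capacitance = charge per voltage),
    = A·s/(kg·m²·s⁻³·A⁻¹) (substituting C and V),
    = kg⁻¹·m⁻²·s⁴·A².
V = W/A (potential = power per current),
    = kg·m²·s⁻³·A⁻¹.
So V² = kg²·m⁴·s⁻⁶·A⁻².
kat = mol/s = s⁻¹·mol (catalytic activity).
So kat⁻¹ = s·mol⁻¹.
Combining: N⁻¹·m·F·V²·kat⁻¹ = (kg⁻¹·m⁻¹·s²) · m · (kg⁻¹·m⁻²·s⁴·A²) · (kg²·m⁴·s⁻⁶·A⁻²) · (s·mol⁻¹) = m²·s·mol⁻¹.

m²·s·mol⁻¹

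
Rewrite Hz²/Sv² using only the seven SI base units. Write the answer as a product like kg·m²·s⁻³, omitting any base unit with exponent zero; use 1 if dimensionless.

m⁻⁴·s²

Sv = J/kg (equivalent dose = energy per mass),
    = m²·s⁻².
So Sv⁻² = m⁻⁴·s⁴.
Hz = 1/s = s⁻¹ (frequency is cycles per second).
So Hz² = s⁻².
Combining: Sv⁻²·Hz² = (m⁻⁴·s⁴) · s⁻² = m⁻⁴·s².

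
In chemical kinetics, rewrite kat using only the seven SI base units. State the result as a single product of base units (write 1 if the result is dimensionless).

s⁻¹·mol

kat = mol/s = s⁻¹·mol (catalytic activity).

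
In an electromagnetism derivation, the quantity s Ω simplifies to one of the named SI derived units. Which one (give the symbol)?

Ω = kg·m²·s⁻³·A⁻².
Combining: s·Ω = s · (kg·m²·s⁻³·A⁻²) = kg·m²·s⁻²·A⁻².
kg·m²·s⁻²·A⁻² is the base-SI form of the henry.

H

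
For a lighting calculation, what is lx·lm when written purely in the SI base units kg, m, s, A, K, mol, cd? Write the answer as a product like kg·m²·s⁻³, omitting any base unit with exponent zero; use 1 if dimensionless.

m⁻²·cd²

lx = lm/m² (illuminance = luminous flux per area),
    = m⁻²·cd.
lm = cd·sr = cd (luminous flux; sr is dimensionless).
Combining: lx·lm = (m⁻²·cd) · cd = m⁻²·cd².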